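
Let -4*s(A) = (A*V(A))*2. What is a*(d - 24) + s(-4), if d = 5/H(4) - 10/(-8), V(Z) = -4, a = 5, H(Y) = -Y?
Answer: -128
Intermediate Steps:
d = 0 (d = 5/((-1*4)) - 10/(-8) = 5/(-4) - 10*(-⅛) = 5*(-¼) + 5/4 = -5/4 + 5/4 = 0)
s(A) = 2*A (s(A) = -A*(-4)*2/4 = -(-4*A)*2/4 = -(-2)*A = 2*A)
a*(d - 24) + s(-4) = 5*(0 - 24) + 2*(-4) = 5*(-24) - 8 = -120 - 8 = -128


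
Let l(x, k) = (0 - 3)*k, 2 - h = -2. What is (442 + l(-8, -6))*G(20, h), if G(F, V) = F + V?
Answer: 11040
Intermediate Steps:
h = 4 (h = 2 - 1*(-2) = 2 + 2 = 4)
l(x, k) = -3*k
(442 + l(-8, -6))*G(20, h) = (442 - 3*(-6))*(20 + 4) = (442 + 18)*24 = 460*24 = 11040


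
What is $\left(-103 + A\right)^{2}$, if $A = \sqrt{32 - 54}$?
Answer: $\left(103 - i \sqrt{22}\right)^{2} \approx 10587.0 - 966.23 i$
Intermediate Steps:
$A = i \sqrt{22}$ ($A = \sqrt{-22} = i \sqrt{22} \approx 4.6904 i$)
$\left(-103 + A\right)^{2} = \left(-103 + i \sqrt{22}\right)^{2}$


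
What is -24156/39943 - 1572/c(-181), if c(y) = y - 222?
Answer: 53055528/16097029 ≈ 3.2960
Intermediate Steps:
c(y) = -222 + y
-24156/39943 - 1572/c(-181) = -24156/39943 - 1572/(-222 - 181) = -24156*1/39943 - 1572/(-403) = -24156/39943 - 1572*(-1/403) = -24156/39943 + 1572/403 = 53055528/16097029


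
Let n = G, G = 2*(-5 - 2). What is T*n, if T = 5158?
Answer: -72212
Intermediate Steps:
G = -14 (G = 2*(-7) = -14)
n = -14
T*n = 5158*(-14) = -72212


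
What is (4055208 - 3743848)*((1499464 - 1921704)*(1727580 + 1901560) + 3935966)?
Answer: -477116897893722240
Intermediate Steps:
(4055208 - 3743848)*((1499464 - 1921704)*(1727580 + 1901560) + 3935966) = 311360*(-422240*3629140 + 3935966) = 311360*(-1532368073600 + 3935966) = 311360*(-1532364137634) = -477116897893722240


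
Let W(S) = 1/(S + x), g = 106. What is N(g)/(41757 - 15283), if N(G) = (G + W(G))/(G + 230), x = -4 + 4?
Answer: 11237/942897984 ≈ 1.1918e-5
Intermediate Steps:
x = 0
W(S) = 1/S (W(S) = 1/(S + 0) = 1/S)
N(G) = (G + 1/G)/(230 + G) (N(G) = (G + 1/G)/(G + 230) = (G + 1/G)/(230 + G))
N(g)/(41757 - 15283) = ((1 + 106²)/(106*(230 + 106)))/(41757 - 15283) = ((1/106)*(1 + 11236)/336)/26474 = ((1/106)*(1/336)*11237)*(1/26474) = (11237/35616)*(1/26474) = 11237/942897984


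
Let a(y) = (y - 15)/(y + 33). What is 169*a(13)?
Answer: -169/23 ≈ -7.3478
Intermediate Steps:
a(y) = (-15 + y)/(33 + y)
169*a(13) = 169*((-15 + 13)/(33 + 13)) = 169*(-2/46) = 169*((1/46)*(-2)) = 169*(-1/23) = -169/23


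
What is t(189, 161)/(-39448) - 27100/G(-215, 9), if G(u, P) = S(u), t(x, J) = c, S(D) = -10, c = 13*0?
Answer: 2710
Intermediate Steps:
c = 0
t(x, J) = 0
G(u, P) = -10
t(189, 161)/(-39448) - 27100/G(-215, 9) = 0/(-39448) - 27100/(-10) = 0*(-1/39448) - 27100*(-1/10) = 0 + 2710 = 2710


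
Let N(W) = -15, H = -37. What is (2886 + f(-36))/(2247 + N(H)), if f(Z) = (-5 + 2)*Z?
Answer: 499/372 ≈ 1.3414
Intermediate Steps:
f(Z) = -3*Z
(2886 + f(-36))/(2247 + N(H)) = (2886 - 3*(-36))/(2247 - 15) = (2886 + 108)/2232 = 2994*(1/2232) = 499/372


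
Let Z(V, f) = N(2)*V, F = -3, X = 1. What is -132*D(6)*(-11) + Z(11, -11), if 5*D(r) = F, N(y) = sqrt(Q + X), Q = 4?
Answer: -4356/5 + 11*sqrt(5) ≈ -846.60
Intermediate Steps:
N(y) = sqrt(5) (N(y) = sqrt(4 + 1) = sqrt(5))
D(r) = -3/5 (D(r) = (1/5)*(-3) = -3/5)
Z(V, f) = V*sqrt(5) (Z(V, f) = sqrt(5)*V = V*sqrt(5))
-132*D(6)*(-11) + Z(11, -11) = -(-396)*(-11)/5 + 11*sqrt(5) = -132*33/5 + 11*sqrt(5) = -4356/5 + 11*sqrt(5)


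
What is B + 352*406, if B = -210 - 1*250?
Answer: 142452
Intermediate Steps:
B = -460 (B = -210 - 250 = -460)
B + 352*406 = -460 + 352*406 = -460 + 142912 = 142452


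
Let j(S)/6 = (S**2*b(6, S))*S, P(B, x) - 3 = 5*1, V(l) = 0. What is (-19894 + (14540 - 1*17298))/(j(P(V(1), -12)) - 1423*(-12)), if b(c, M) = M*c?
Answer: -5663/41133 ≈ -0.13768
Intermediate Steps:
P(B, x) = 8 (P(B, x) = 3 + 5*1 = 3 + 5 = 8)
j(S) = 36*S**4 (j(S) = 6*((S**2*(S*6))*S) = 6*((S**2*(6*S))*S) = 6*((6*S**3)*S) = 6*(6*S**4) = 36*S**4)
(-19894 + (14540 - 1*17298))/(j(P(V(1), -12)) - 1423*(-12)) = (-19894 + (14540 - 1*17298))/(36*8**4 - 1423*(-12)) = (-19894 + (14540 - 17298))/(36*4096 + 17076) = (-19894 - 2758)/(147456 + 17076) = -22652/164532 = -22652*1/164532 = -5663/41133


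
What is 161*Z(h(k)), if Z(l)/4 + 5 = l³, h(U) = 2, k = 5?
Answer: 1932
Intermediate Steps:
Z(l) = -20 + 4*l³
161*Z(h(k)) = 161*(-20 + 4*2³) = 161*(-20 + 4*8) = 161*(-20 + 32) = 161*12 = 1932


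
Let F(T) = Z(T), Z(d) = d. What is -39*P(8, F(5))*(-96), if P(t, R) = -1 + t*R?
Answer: 146016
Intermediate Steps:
F(T) = T
P(t, R) = -1 + R*t
-39*P(8, F(5))*(-96) = -39*(-1 + 5*8)*(-96) = -39*(-1 + 40)*(-96) = -39*39*(-96) = -1521*(-96) = 146016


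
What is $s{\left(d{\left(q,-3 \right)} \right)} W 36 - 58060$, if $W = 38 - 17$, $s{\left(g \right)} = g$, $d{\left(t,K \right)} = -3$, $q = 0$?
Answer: $-60328$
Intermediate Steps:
$W = 21$
$s{\left(d{\left(q,-3 \right)} \right)} W 36 - 58060 = \left(-3\right) 21 \cdot 36 - 58060 = \left(-63\right) 36 - 58060 = -2268 - 58060 = -60328$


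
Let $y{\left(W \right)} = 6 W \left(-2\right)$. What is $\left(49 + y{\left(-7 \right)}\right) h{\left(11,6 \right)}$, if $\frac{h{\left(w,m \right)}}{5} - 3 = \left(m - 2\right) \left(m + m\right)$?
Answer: $33915$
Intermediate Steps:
$y{\left(W \right)} = - 12 W$
$h{\left(w,m \right)} = 15 + 10 m \left(-2 + m\right)$ ($h{\left(w,m \right)} = 15 + 5 \left(m - 2\right) \left(m + m\right) = 15 + 5 \left(-2 + m\right) 2 m = 15 + 5 \cdot 2 m \left(-2 + m\right) = 15 + 10 m \left(-2 + m\right)$)
$\left(49 + y{\left(-7 \right)}\right) h{\left(11,6 \right)} = \left(49 - -84\right) \left(15 - 120 + 10 \cdot 6^{2}\right) = \left(49 + 84\right) \left(15 - 120 + 10 \cdot 36\right) = 133 \left(15 - 120 + 360\right) = 133 \cdot 255 = 33915$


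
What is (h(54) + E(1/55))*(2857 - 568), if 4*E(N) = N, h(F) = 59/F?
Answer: 4972471/1980 ≈ 2511.3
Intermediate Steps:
E(N) = N/4
(h(54) + E(1/55))*(2857 - 568) = (59/54 + (¼)/55)*(2857 - 568) = (59*(1/54) + (¼)*(1/55))*2289 = (59/54 + 1/220)*2289 = (6517/5940)*2289 = 4972471/1980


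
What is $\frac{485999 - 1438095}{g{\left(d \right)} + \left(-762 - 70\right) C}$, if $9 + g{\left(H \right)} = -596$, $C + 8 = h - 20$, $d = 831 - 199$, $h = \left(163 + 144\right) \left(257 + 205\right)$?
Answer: $\frac{952096}{117983197} \approx 0.0080698$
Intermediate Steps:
$h = 141834$ ($h = 307 \cdot 462 = 141834$)
$d = 632$ ($d = 831 - 199 = 632$)
$C = 141806$ ($C = -8 + \left(141834 - 20\right) = -8 + 141814 = 141806$)
$g{\left(H \right)} = -605$ ($g{\left(H \right)} = -9 - 596 = -605$)
$\frac{485999 - 1438095}{g{\left(d \right)} + \left(-762 - 70\right) C} = \frac{485999 - 1438095}{-605 + \left(-762 - 70\right) 141806} = - \frac{952096}{-605 - 117982592} = - \frac{952096}{-117983197} = \left(-952096\right) \left(- \frac{1}{117983197}\right) = \frac{952096}{117983197}$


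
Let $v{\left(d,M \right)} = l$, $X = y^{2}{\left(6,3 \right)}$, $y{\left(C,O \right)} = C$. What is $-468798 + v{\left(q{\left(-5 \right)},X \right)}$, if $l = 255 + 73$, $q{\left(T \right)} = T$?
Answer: $-468470$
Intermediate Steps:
$l = 328$
$X = 36$ ($X = 6^{2} = 36$)
$v{\left(d,M \right)} = 328$
$-468798 + v{\left(q{\left(-5 \right)},X \right)} = -468798 + 328 = -468470$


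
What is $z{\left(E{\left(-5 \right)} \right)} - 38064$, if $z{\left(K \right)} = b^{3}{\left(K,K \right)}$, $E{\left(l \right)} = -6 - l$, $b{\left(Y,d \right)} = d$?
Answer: $-38065$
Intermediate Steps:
$z{\left(K \right)} = K^{3}$
$z{\left(E{\left(-5 \right)} \right)} - 38064 = \left(-6 - -5\right)^{3} - 38064 = \left(-6 + 5\right)^{3} - 38064 = \left(-1\right)^{3} - 38064 = -1 - 38064 = -38065$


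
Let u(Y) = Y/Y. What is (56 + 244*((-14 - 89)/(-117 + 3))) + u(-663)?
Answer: 15815/57 ≈ 277.46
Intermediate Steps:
u(Y) = 1
(56 + 244*((-14 - 89)/(-117 + 3))) + u(-663) = (56 + 244*((-14 - 89)/(-117 + 3))) + 1 = (56 + 244*(-103/(-114))) + 1 = (56 + 244*(-103*(-1/114))) + 1 = (56 + 244*(103/114)) + 1 = (56 + 12566/57) + 1 = 15758/57 + 1 = 15815/57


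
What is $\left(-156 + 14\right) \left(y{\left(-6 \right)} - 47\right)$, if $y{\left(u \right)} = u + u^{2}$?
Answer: $2414$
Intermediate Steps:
$\left(-156 + 14\right) \left(y{\left(-6 \right)} - 47\right) = \left(-156 + 14\right) \left(- 6 \left(1 - 6\right) - 47\right) = - 142 \left(\left(-6\right) \left(-5\right) - 47\right) = - 142 \left(30 - 47\right) = \left(-142\right) \left(-17\right) = 2414$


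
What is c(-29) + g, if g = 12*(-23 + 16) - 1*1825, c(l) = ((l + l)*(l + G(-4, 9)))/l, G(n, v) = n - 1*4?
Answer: -1983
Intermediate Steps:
G(n, v) = -4 + n (G(n, v) = n - 4 = -4 + n)
c(l) = -16 + 2*l (c(l) = ((l + l)*(l + (-4 - 4)))/l = ((2*l)*(l - 8))/l = ((2*l)*(-8 + l))/l = (2*l*(-8 + l))/l = -16 + 2*l)
g = -1909 (g = 12*(-7) - 1825 = -84 - 1825 = -1909)
c(-29) + g = (-16 + 2*(-29)) - 1909 = (-16 - 58) - 1909 = -74 - 1909 = -1983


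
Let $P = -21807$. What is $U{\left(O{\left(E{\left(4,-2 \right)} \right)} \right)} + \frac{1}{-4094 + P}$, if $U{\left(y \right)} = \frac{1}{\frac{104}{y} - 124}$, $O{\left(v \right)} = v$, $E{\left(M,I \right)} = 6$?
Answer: $- \frac{78023}{8288320} \approx -0.0094136$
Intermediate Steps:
$U{\left(y \right)} = \frac{1}{-124 + \frac{104}{y}}$
$U{\left(O{\left(E{\left(4,-2 \right)} \right)} \right)} + \frac{1}{-4094 + P} = \left(-1\right) 6 \frac{1}{-104 + 124 \cdot 6} + \frac{1}{-4094 - 21807} = \left(-1\right) 6 \frac{1}{-104 + 744} + \frac{1}{-25901} = \left(-1\right) 6 \cdot \frac{1}{640} - \frac{1}{25901} = - \frac{3}{320} - \frac{1}{25901} = - \frac{78023}{8288320}$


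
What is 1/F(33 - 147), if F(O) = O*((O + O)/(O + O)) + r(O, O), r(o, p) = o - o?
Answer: -1/114 ≈ -0.0087719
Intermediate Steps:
r(o, p) = 0
F(O) = O (F(O) = O*((O + O)/(O + O)) + 0 = O*((2*O)/((2*O))) + 0 = O*((2*O)*(1/(2*O))) + 0 = O*1 + 0 = O + 0 = O)
1/F(33 - 147) = 1/(33 - 147) = 1/(-114) = -1/114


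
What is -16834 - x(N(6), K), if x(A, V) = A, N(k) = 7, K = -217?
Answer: -16841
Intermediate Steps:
-16834 - x(N(6), K) = -16834 - 1*7 = -16834 - 7 = -16841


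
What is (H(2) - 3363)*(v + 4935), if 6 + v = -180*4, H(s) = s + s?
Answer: -14138031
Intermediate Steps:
H(s) = 2*s
v = -726 (v = -6 - 180*4 = -6 - 36*20 = -6 - 720 = -726)
(H(2) - 3363)*(v + 4935) = (2*2 - 3363)*(-726 + 4935) = (4 - 3363)*4209 = -3359*4209 = -14138031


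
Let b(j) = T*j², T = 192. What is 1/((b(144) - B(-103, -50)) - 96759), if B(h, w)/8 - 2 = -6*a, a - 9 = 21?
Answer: 1/3885977 ≈ 2.5734e-7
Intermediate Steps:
a = 30 (a = 9 + 21 = 30)
B(h, w) = -1424 (B(h, w) = 16 + 8*(-6*30) = 16 + 8*(-180) = 16 - 1440 = -1424)
b(j) = 192*j²
1/((b(144) - B(-103, -50)) - 96759) = 1/((192*144² - 1*(-1424)) - 96759) = 1/((192*20736 + 1424) - 96759) = 1/((3981312 + 1424) - 96759) = 1/(3982736 - 96759) = 1/3885977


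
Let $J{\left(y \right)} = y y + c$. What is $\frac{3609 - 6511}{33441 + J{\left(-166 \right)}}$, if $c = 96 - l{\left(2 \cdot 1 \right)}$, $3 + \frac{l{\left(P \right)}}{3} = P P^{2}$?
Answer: $- \frac{1451}{30539} \approx -0.047513$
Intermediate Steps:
$l{\left(P \right)} = -9 + 3 P^{3}$ ($l{\left(P \right)} = -9 + 3 P P^{2} = -9 + 3 P^{3}$)
$c = 81$ ($c = 96 - \left(-9 + 3 \left(2 \cdot 1\right)^{3}\right) = 96 - \left(-9 + 3 \cdot 2^{3}\right) = 96 - \left(-9 + 3 \cdot 8\right) = 96 - \left(-9 + 24\right) = 96 - 15 = 81$)
$J{\left(y \right)} = 81 + y^{2}$ ($J{\left(y \right)} = y y + 81 = y^{2} + 81 = 81 + y^{2}$)
$\frac{3609 - 6511}{33441 + J{\left(-166 \right)}} = \frac{3609 - 6511}{33441 + \left(81 + \left(-166\right)^{2}\right)} = - \frac{2902}{33441 + \left(81 + 27556\right)} = - \frac{2902}{33441 + 27637} = - \frac{2902}{61078} = \left(-2902\right) \frac{1}{61078} = - \frac{1451}{30539}$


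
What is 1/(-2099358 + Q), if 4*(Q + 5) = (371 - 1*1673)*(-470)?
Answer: -1/1946378 ≈ -5.1377e-7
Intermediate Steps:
Q = 152980 (Q = -5 + ((371 - 1*1673)*(-470))/4 = -5 + ((371 - 1673)*(-470))/4 = -5 + (-1302*(-470))/4 = -5 + (¼)*611940 = -5 + 152985 = 152980)
1/(-2099358 + Q) = 1/(-2099358 + 152980) = 1/(-1946378) = -1/1946378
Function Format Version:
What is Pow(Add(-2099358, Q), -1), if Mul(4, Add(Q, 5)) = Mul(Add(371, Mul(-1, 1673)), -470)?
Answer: Rational(-1, 1946378) ≈ -5.1377e-7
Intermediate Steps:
Q = 152980 (Q = Add(-5, Mul(Rational(1, 4), Mul(Add(371, Mul(-1, 1673)), -470))) = Add(-5, Mul(Rational(1, 4), Mul(Add(371, -1673), -470))) = Add(-5, Mul(Rational(1, 4), Mul(-1302, -470))) = Add(-5, Mul(Rational(1, 4), 611940)) = Add(-5, 152985) = 152980)
Pow(Add(-2099358, Q), -1) = Pow(Add(-2099358, 152980), -1) = Pow(-1946378, -1) = Rational(-1, 1946378)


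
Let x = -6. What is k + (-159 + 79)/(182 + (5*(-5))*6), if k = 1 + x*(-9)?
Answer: 105/2 ≈ 52.500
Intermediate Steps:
k = 55 (k = 1 - 6*(-9) = 1 + 54 = 55)
k + (-159 + 79)/(182 + (5*(-5))*6) = 55 + (-159 + 79)/(182 + (5*(-5))*6) = 55 - 80/(182 - 25*6) = 55 - 80/(182 - 150) = 55 - 80/32 = 55 - 80*1/32 = 55 - 5/2 = 105/2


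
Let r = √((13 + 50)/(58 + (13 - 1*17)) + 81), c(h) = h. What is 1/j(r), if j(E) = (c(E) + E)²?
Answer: 3/986 ≈ 0.0030426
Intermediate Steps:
r = √2958/6 (r = √(63/(58 + (13 - 17)) + 81) = √(63/(58 - 4) + 81) = √(63/54 + 81) = √(63*(1/54) + 81) = √(7/6 + 81) = √(493/6) = √2958/6 ≈ 9.0646)
j(E) = 4*E² (j(E) = (E + E)² = (2*E)² = 4*E²)
1/j(r) = 1/(4*(√2958/6)²) = 1/(4*(493/6)) = 1/(986/3) = 3/986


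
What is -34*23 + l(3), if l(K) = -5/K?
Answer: -2351/3 ≈ -783.67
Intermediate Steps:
-34*23 + l(3) = -34*23 - 5/3 = -782 - 5*⅓ = -782 - 5/3 = -2351/3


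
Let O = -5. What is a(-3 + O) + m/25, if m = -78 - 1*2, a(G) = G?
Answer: -56/5 ≈ -11.200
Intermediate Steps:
m = -80 (m = -78 - 2 = -80)
a(-3 + O) + m/25 = (-3 - 5) - 80/25 = -8 - 80*1/25 = -8 - 16/5 = -56/5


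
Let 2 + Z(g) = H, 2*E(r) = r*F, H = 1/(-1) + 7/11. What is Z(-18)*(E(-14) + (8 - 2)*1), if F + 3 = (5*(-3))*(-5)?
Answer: 12948/11 ≈ 1177.1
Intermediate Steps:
F = 72 (F = -3 + (5*(-3))*(-5) = -3 - 15*(-5) = -3 + 75 = 72)
H = -4/11 (H = 1*(-1) + 7*(1/11) = -1 + 7/11 = -4/11 ≈ -0.36364)
E(r) = 36*r (E(r) = (r*72)/2 = (72*r)/2 = 36*r)
Z(g) = -26/11 (Z(g) = -2 - 4/11 = -26/11)
Z(-18)*(E(-14) + (8 - 2)*1) = -26*(36*(-14) + (8 - 2)*1)/11 = -26*(-504 + 6*1)/11 = -26*(-504 + 6)/11 = -26/11*(-498) = 12948/11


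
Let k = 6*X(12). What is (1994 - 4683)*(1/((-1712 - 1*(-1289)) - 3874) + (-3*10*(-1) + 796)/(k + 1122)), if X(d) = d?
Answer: -4770458096/2565309 ≈ -1859.6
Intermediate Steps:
k = 72 (k = 6*12 = 72)
(1994 - 4683)*(1/((-1712 - 1*(-1289)) - 3874) + (-3*10*(-1) + 796)/(k + 1122)) = (1994 - 4683)*(1/((-1712 - 1*(-1289)) - 3874) + (-3*10*(-1) + 796)/(72 + 1122)) = -2689*(1/((-1712 + 1289) - 3874) + (-30*(-1) + 796)/1194) = -2689*(1/(-423 - 3874) + (30 + 796)*(1/1194)) = -2689*(1/(-4297) + 826*(1/1194)) = -2689*(-1/4297 + 413/597) = -2689*1774064/2565309 = -4770458096/2565309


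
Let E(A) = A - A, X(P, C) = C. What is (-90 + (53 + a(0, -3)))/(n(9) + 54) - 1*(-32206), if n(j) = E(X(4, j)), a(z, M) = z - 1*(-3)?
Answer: 869545/27 ≈ 32205.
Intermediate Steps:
a(z, M) = 3 + z (a(z, M) = z + 3 = 3 + z)
E(A) = 0
n(j) = 0
(-90 + (53 + a(0, -3)))/(n(9) + 54) - 1*(-32206) = (-90 + (53 + (3 + 0)))/(0 + 54) - 1*(-32206) = (-90 + (53 + 3))/54 + 32206 = (-90 + 56)*(1/54) + 32206 = -34*1/54 + 32206 = -17/27 + 32206 = 869545/27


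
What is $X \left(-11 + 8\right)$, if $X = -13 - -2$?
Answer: $33$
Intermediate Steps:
$X = -11$ ($X = -13 + 2 = -11$)
$X \left(-11 + 8\right) = - 11 \left(-11 + 8\right) = \left(-11\right) \left(-3\right) = 33$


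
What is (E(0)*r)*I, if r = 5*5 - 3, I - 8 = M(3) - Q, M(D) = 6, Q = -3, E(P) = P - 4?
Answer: -1496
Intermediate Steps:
E(P) = -4 + P
I = 17 (I = 8 + (6 - 1*(-3)) = 8 + (6 + 3) = 8 + 9 = 17)
r = 22 (r = 25 - 3 = 22)
(E(0)*r)*I = ((-4 + 0)*22)*17 = -4*22*17 = -88*17 = -1496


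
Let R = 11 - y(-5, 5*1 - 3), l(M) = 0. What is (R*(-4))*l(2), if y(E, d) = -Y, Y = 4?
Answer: 0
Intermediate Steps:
y(E, d) = -4 (y(E, d) = -1*4 = -4)
R = 15 (R = 11 - 1*(-4) = 11 + 4 = 15)
(R*(-4))*l(2) = (15*(-4))*0 = -60*0 = 0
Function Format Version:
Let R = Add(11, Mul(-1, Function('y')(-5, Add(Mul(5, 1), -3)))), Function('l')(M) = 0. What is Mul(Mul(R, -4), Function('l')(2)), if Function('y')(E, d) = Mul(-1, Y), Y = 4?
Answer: 0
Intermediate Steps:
Function('y')(E, d) = -4 (Function('y')(E, d) = Mul(-1, 4) = -4)
R = 15 (R = Add(11, Mul(-1, -4)) = Add(11, 4) = 15)
Mul(Mul(R, -4), Function('l')(2)) = Mul(Mul(15, -4), 0) = Mul(-60, 0) = 0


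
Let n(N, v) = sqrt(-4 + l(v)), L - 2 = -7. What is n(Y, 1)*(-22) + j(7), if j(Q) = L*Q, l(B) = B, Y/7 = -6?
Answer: -35 - 22*I*sqrt(3) ≈ -35.0 - 38.105*I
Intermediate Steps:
L = -5 (L = 2 - 7 = -5)
Y = -42 (Y = 7*(-6) = -42)
n(N, v) = sqrt(-4 + v)
j(Q) = -5*Q
n(Y, 1)*(-22) + j(7) = sqrt(-4 + 1)*(-22) - 5*7 = sqrt(-3)*(-22) - 35 = (I*sqrt(3))*(-22) - 35 = -22*I*sqrt(3) - 35 = -35 - 22*I*sqrt(3)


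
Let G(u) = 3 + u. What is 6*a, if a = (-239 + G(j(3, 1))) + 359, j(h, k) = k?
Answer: 744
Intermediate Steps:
a = 124 (a = (-239 + (3 + 1)) + 359 = (-239 + 4) + 359 = -235 + 359 = 124)
6*a = 6*124 = 744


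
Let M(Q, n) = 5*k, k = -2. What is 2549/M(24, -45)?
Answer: -2549/10 ≈ -254.90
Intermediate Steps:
M(Q, n) = -10 (M(Q, n) = 5*(-2) = -10)
2549/M(24, -45) = 2549/(-10) = 2549*(-⅒) = -2549/10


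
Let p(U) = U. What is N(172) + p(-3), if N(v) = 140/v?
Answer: -94/43 ≈ -2.1860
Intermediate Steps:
N(172) + p(-3) = 140/172 - 3 = 140*(1/172) - 3 = 35/43 - 3 = -94/43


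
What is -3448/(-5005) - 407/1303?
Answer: 2455709/6521515 ≈ 0.37655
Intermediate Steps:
-3448/(-5005) - 407/1303 = -3448*(-1/5005) - 407*1/1303 = 3448/5005 - 407/1303 = 2455709/6521515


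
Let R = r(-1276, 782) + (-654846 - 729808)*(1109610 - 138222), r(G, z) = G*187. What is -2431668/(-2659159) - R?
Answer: 3576665963138727544/2659159 ≈ 1.3450e+12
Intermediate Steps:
r(G, z) = 187*G
R = -1345036518364 (R = 187*(-1276) + (-654846 - 729808)*(1109610 - 138222) = -238612 - 1384654*971388 = -238612 - 1345036279752 = -1345036518364)
-2431668/(-2659159) - R = -2431668/(-2659159) - 1*(-1345036518364) = -2431668*(-1/2659159) + 1345036518364 = 2431668/2659159 + 1345036518364 = 3576665963138727544/2659159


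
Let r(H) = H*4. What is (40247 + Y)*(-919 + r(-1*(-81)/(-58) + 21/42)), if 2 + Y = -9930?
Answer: -811077825/29 ≈ -2.7968e+7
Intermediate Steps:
r(H) = 4*H
Y = -9932 (Y = -2 - 9930 = -9932)
(40247 + Y)*(-919 + r(-1*(-81)/(-58) + 21/42)) = (40247 - 9932)*(-919 + 4*(-1*(-81)/(-58) + 21/42)) = 30315*(-919 + 4*(81*(-1/58) + 21*(1/42))) = 30315*(-919 + 4*(-81/58 + ½)) = 30315*(-919 + 4*(-26/29)) = 30315*(-919 - 104/29) = 30315*(-26755/29) = -811077825/29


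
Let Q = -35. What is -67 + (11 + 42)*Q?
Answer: -1922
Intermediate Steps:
-67 + (11 + 42)*Q = -67 + (11 + 42)*(-35) = -67 + 53*(-35) = -67 - 1855 = -1922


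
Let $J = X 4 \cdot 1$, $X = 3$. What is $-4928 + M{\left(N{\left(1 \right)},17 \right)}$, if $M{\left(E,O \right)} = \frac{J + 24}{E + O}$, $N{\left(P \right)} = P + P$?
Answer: $- \frac{93596}{19} \approx -4926.1$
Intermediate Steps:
$J = 12$ ($J = 3 \cdot 4 \cdot 1 = 12 \cdot 1 = 12$)
$N{\left(P \right)} = 2 P$
$M{\left(E,O \right)} = \frac{36}{E + O}$ ($M{\left(E,O \right)} = \frac{12 + 24}{E + O} = \frac{36}{E + O}$)
$-4928 + M{\left(N{\left(1 \right)},17 \right)} = -4928 + \frac{36}{2 \cdot 1 + 17} = -4928 + \frac{36}{2 + 17} = -4928 + \frac{36}{19} = - \frac{93596}{19}$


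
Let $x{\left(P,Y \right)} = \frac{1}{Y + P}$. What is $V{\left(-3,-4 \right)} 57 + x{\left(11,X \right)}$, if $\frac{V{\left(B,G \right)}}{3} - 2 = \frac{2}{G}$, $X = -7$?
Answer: $\frac{1027}{4} \approx 256.75$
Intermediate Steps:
$V{\left(B,G \right)} = 6 + \frac{6}{G}$ ($V{\left(B,G \right)} = 6 + 3 \frac{2}{G} = 6 + \frac{6}{G}$)
$x{\left(P,Y \right)} = \frac{1}{P + Y}$
$V{\left(-3,-4 \right)} 57 + x{\left(11,X \right)} = \left(6 + \frac{6}{-4}\right) 57 + \frac{1}{11 - 7} = \left(6 + 6 \left(- \frac{1}{4}\right)\right) 57 + \frac{1}{4} = \left(6 - \frac{3}{2}\right) 57 + \frac{1}{4} = \frac{9}{2} \cdot 57 + \frac{1}{4} = \frac{513}{2} + \frac{1}{4} = \frac{1027}{4}$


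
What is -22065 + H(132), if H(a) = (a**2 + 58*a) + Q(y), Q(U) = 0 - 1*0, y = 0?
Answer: 3015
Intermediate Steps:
Q(U) = 0 (Q(U) = 0 + 0 = 0)
H(a) = a**2 + 58*a (H(a) = (a**2 + 58*a) + 0 = a**2 + 58*a)
-22065 + H(132) = -22065 + 132*(58 + 132) = -22065 + 132*190 = -22065 + 25080 = 3015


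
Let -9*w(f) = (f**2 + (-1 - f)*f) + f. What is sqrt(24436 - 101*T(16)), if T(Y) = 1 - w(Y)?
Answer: sqrt(24335) ≈ 156.00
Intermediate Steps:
w(f) = -f/9 - f**2/9 - f*(-1 - f)/9 (w(f) = -((f**2 + (-1 - f)*f) + f)/9 = -((f**2 + f*(-1 - f)) + f)/9 = -(f + f**2 + f*(-1 - f))/9 = -f/9 - f**2/9 - f*(-1 - f)/9)
T(Y) = 1 (T(Y) = 1 - 1*0 = 1 + 0 = 1)
sqrt(24436 - 101*T(16)) = sqrt(24436 - 101*1) = sqrt(24436 - 101) = sqrt(24335)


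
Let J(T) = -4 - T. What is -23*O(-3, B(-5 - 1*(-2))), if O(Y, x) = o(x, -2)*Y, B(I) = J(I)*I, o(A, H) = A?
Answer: 207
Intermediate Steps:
B(I) = I*(-4 - I) (B(I) = (-4 - I)*I = I*(-4 - I))
O(Y, x) = Y*x (O(Y, x) = x*Y = Y*x)
-23*O(-3, B(-5 - 1*(-2))) = -(-69)*(-(-5 - 1*(-2))*(4 + (-5 - 1*(-2)))) = -(-69)*(-(-5 + 2)*(4 + (-5 + 2))) = -(-69)*(-1*(-3)*(4 - 3)) = -(-69)*(-1*(-3)*1) = -(-69)*3 = -23*(-9) = 207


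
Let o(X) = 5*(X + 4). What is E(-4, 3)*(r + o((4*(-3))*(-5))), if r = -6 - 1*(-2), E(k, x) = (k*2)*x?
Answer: -7584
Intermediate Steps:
o(X) = 20 + 5*X (o(X) = 5*(4 + X) = 20 + 5*X)
E(k, x) = 2*k*x (E(k, x) = (2*k)*x = 2*k*x)
r = -4 (r = -6 + 2 = -4)
E(-4, 3)*(r + o((4*(-3))*(-5))) = (2*(-4)*3)*(-4 + (20 + 5*((4*(-3))*(-5)))) = -24*(-4 + (20 + 5*(-12*(-5)))) = -24*(-4 + (20 + 5*60)) = -24*(-4 + (20 + 300)) = -24*(-4 + 320) = -24*316 = -7584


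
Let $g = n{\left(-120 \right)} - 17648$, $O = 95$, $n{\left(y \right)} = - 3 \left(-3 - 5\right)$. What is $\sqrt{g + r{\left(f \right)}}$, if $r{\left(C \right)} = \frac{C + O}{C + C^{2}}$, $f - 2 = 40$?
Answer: $\frac{i \sqrt{57482825442}}{1806} \approx 132.76 i$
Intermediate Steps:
$n{\left(y \right)} = 24$ ($n{\left(y \right)} = \left(-3\right) \left(-8\right) = 24$)
$f = 42$ ($f = 2 + 40 = 42$)
$g = -17624$ ($g = 24 - 17648 = -17624$)
$r{\left(C \right)} = \frac{95 + C}{C + C^{2}}$ ($r{\left(C \right)} = \frac{C + 95}{C + C^{2}} = \frac{95 + C}{C + C^{2}}$)
$\sqrt{g + r{\left(f \right)}} = \sqrt{-17624 + \frac{95 + 42}{42 \left(1 + 42\right)}} = \sqrt{-17624 + \frac{1}{42} \cdot \frac{1}{43} \cdot 137} = \sqrt{-17624 + \frac{137}{1806}} = \sqrt{- \frac{31828807}{1806}} = \frac{i \sqrt{57482825442}}{1806}$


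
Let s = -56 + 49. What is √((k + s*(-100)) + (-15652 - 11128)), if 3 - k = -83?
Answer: I*√25994 ≈ 161.23*I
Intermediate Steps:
k = 86 (k = 3 - 1*(-83) = 3 + 83 = 86)
s = -7
√((k + s*(-100)) + (-15652 - 11128)) = √((86 - 7*(-100)) + (-15652 - 11128)) = √((86 + 700) - 26780) = √(786 - 26780) = √(-25994) = I*√25994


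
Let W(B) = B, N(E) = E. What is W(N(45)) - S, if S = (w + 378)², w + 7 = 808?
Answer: -1389996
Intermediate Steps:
w = 801 (w = -7 + 808 = 801)
S = 1390041 (S = (801 + 378)² = 1179² = 1390041)
W(N(45)) - S = 45 - 1*1390041 = 45 - 1390041 = -1389996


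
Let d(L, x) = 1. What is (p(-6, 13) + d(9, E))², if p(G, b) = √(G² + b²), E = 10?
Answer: (1 + √205)² ≈ 234.64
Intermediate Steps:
(p(-6, 13) + d(9, E))² = (√((-6)² + 13²) + 1)² = (√(36 + 169) + 1)² = (√205 + 1)² = (1 + √205)²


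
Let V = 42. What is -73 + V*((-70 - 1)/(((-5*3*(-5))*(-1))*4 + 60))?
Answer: -2423/40 ≈ -60.575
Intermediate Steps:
-73 + V*((-70 - 1)/(((-5*3*(-5))*(-1))*4 + 60)) = -73 + 42*((-70 - 1)/(((-5*3*(-5))*(-1))*4 + 60)) = -73 + 42*(-71/((-15*(-5)*(-1))*4 + 60)) = -73 + 42*(-71/((75*(-1))*4 + 60)) = -73 + 42*(-71/(-75*4 + 60)) = -73 + 42*(-71/(-300 + 60)) = -73 + 42*(-71/(-240)) = -73 + 42*(-71*(-1/240)) = -73 + 42*(71/240) = -73 + 497/40 = -2423/40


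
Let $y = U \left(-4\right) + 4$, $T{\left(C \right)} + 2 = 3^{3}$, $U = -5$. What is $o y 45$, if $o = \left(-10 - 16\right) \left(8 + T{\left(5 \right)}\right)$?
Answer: $-926640$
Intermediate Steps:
$T{\left(C \right)} = 25$ ($T{\left(C \right)} = -2 + 3^{3} = -2 + 27 = 25$)
$o = -858$ ($o = \left(-10 - 16\right) \left(8 + 25\right) = \left(-26\right) 33 = -858$)
$y = 24$ ($y = \left(-5\right) \left(-4\right) + 4 = 20 + 4 = 24$)
$o y 45 = \left(-858\right) 24 \cdot 45 = \left(-20592\right) 45 = -926640$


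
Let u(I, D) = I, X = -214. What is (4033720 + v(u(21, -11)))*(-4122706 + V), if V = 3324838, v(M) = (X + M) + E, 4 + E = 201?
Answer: -3218379300432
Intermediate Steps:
E = 197 (E = -4 + 201 = 197)
v(M) = -17 + M (v(M) = (-214 + M) + 197 = -17 + M)
(4033720 + v(u(21, -11)))*(-4122706 + V) = (4033720 + (-17 + 21))*(-4122706 + 3324838) = (4033720 + 4)*(-797868) = 4033724*(-797868) = -3218379300432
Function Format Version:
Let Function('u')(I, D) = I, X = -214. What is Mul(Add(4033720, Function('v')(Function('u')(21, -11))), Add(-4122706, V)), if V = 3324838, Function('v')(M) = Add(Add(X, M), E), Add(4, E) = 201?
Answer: -3218379300432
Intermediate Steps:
E = 197 (E = Add(-4, 201) = 197)
Function('v')(M) = Add(-17, M) (Function('v')(M) = Add(Add(-214, M), 197) = Add(-17, M))
Mul(Add(4033720, Function('v')(Function('u')(21, -11))), Add(-4122706, V)) = Mul(Add(4033720, Add(-17, 21)), Add(-4122706, 3324838)) = Mul(Add(4033720, 4), -797868) = Mul(4033724, -797868) = -3218379300432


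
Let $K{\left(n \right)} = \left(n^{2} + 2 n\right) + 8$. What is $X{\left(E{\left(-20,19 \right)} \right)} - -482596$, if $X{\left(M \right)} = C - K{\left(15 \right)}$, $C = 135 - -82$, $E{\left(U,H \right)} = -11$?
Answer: $482550$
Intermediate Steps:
$K{\left(n \right)} = 8 + n^{2} + 2 n$
$C = 217$ ($C = 135 + 82 = 217$)
$X{\left(M \right)} = -46$ ($X{\left(M \right)} = 217 - \left(8 + 15^{2} + 2 \cdot 15\right) = 217 - \left(8 + 225 + 30\right) = 217 - 263 = -46$)
$X{\left(E{\left(-20,19 \right)} \right)} - -482596 = -46 - -482596 = -46 + 482596 = 482550$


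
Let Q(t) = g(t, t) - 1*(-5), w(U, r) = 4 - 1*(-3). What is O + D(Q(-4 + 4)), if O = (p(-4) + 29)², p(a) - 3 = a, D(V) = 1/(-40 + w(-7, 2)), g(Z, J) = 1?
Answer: 25871/33 ≈ 783.97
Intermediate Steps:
w(U, r) = 7 (w(U, r) = 4 + 3 = 7)
Q(t) = 6 (Q(t) = 1 - 1*(-5) = 1 + 5 = 6)
D(V) = -1/33 (D(V) = 1/(-40 + 7) = 1/(-33) = -1/33)
p(a) = 3 + a
O = 784 (O = ((3 - 4) + 29)² = (-1 + 29)² = 28² = 784)
O + D(Q(-4 + 4)) = 784 - 1/33 = 25871/33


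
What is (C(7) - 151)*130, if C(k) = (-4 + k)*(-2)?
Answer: -20410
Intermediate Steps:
C(k) = 8 - 2*k
(C(7) - 151)*130 = ((8 - 2*7) - 151)*130 = ((8 - 14) - 151)*130 = (-6 - 151)*130 = -157*130 = -20410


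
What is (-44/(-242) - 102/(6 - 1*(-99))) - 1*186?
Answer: -71914/385 ≈ -186.79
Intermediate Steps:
(-44/(-242) - 102/(6 - 1*(-99))) - 1*186 = (-44*(-1/242) - 102/(6 + 99)) - 186 = (2/11 - 102/105) - 186 = (2/11 - 102*1/105) - 186 = (2/11 - 34/35) - 186 = -304/385 - 186 = -71914/385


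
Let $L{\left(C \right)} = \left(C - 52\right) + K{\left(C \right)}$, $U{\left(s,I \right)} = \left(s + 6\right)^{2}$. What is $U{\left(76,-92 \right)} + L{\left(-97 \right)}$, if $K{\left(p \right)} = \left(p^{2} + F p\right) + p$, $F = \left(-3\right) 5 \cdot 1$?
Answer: $17342$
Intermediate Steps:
$U{\left(s,I \right)} = \left(6 + s\right)^{2}$
$F = -15$ ($F = \left(-15\right) 1 = -15$)
$K{\left(p \right)} = p^{2} - 14 p$ ($K{\left(p \right)} = \left(p^{2} - 15 p\right) + p = p^{2} - 14 p$)
$L{\left(C \right)} = -52 + C + C \left(-14 + C\right)$ ($L{\left(C \right)} = \left(C - 52\right) + C \left(-14 + C\right) = \left(-52 + C\right) + C \left(-14 + C\right) = -52 + C + C \left(-14 + C\right)$)
$U{\left(76,-92 \right)} + L{\left(-97 \right)} = \left(6 + 76\right)^{2} - \left(149 + 97 \left(-14 - 97\right)\right) = 82^{2} - -10618 = 6724 - -10618 = 6724 + 10618 = 17342$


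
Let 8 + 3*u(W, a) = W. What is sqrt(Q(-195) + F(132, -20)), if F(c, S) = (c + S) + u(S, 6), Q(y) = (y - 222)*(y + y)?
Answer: sqrt(1464594)/3 ≈ 403.40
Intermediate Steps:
u(W, a) = -8/3 + W/3
Q(y) = 2*y*(-222 + y) (Q(y) = (-222 + y)*(2*y) = 2*y*(-222 + y))
F(c, S) = -8/3 + c + 4*S/3 (F(c, S) = (c + S) + (-8/3 + S/3) = (S + c) + (-8/3 + S/3) = -8/3 + c + 4*S/3)
sqrt(Q(-195) + F(132, -20)) = sqrt(2*(-195)*(-222 - 195) + (-8/3 + 132 + (4/3)*(-20))) = sqrt(2*(-195)*(-417) + (-8/3 + 132 - 80/3)) = sqrt(162630 + 308/3) = sqrt(488198/3) = sqrt(1464594)/3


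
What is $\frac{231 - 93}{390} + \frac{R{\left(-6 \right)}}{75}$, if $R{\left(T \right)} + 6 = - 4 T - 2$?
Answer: $\frac{553}{975} \approx 0.56718$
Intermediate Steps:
$R{\left(T \right)} = -8 - 4 T$ ($R{\left(T \right)} = -6 - \left(2 + 4 T\right) = -8 - 4 T$)
$\frac{231 - 93}{390} + \frac{R{\left(-6 \right)}}{75} = \frac{231 - 93}{390} + \frac{-8 - -24}{75} = \left(231 - 93\right) \frac{1}{390} + \left(-8 + 24\right) \frac{1}{75} = 138 \cdot \frac{1}{390} + 16 \cdot \frac{1}{75} = \frac{23}{65} + \frac{16}{75} = \frac{553}{975}$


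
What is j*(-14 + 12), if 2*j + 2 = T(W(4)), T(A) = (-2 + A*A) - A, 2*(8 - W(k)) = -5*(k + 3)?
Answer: -2483/4 ≈ -620.75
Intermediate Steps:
W(k) = 31/2 + 5*k/2 (W(k) = 8 - (-5)*(k + 3)/2 = 8 - (-5)*(3 + k)/2 = 8 - (-15 - 5*k)/2 = 8 + (15/2 + 5*k/2) = 31/2 + 5*k/2)
T(A) = -2 + A**2 - A (T(A) = (-2 + A**2) - A = -2 + A**2 - A)
j = 2483/8 (j = -1 + (-2 + (31/2 + (5/2)*4)**2 - (31/2 + (5/2)*4))/2 = -1 + (-2 + (31/2 + 10)**2 - (31/2 + 10))/2 = -1 + (-2 + (51/2)**2 - 1*51/2)/2 = -1 + (-2 + 2601/4 - 51/2)/2 = -1 + (1/2)*(2491/4) = -1 + 2491/8 = 2483/8 ≈ 310.38)
j*(-14 + 12) = 2483*(-14 + 12)/8 = (2483/8)*(-2) = -2483/4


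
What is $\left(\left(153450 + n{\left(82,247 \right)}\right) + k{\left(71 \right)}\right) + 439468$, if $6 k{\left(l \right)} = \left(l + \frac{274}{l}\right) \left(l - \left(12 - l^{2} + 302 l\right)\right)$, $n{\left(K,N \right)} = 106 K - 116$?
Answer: $\frac{84689357}{213} \approx 3.976 \cdot 10^{5}$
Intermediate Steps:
$n{\left(K,N \right)} = -116 + 106 K$
$k{\left(l \right)} = \frac{\left(l + \frac{274}{l}\right) \left(-12 + l^{2} - 301 l\right)}{6}$ ($k{\left(l \right)} = \frac{\left(l + \frac{274}{l}\right) \left(l - \left(12 - l^{2} + 302 l\right)\right)}{6} = \frac{\left(l + \frac{274}{l}\right) \left(-12 + l^{2} - 301 l\right)}{6}$)
$\left(\left(153450 + n{\left(82,247 \right)}\right) + k{\left(71 \right)}\right) + 439468 = \left(\left(153450 + \left(-116 + 106 \cdot 82\right)\right) + \frac{-3288 + 71 \left(-82474 + 71^{3} - 301 \cdot 71^{2} + 262 \cdot 71\right)}{6 \cdot 71}\right) + 439468 = \left(\left(153450 + \left(-116 + 8692\right)\right) + \frac{1}{6} \cdot \frac{1}{71} \left(-3288 + 71 \left(-82474 + 357911 - 1517341 + 18602\right)\right)\right) + 439468 = \left(\left(153450 + 8576\right) + \frac{1}{6} \cdot \frac{1}{71} \left(-3288 + 71 \left(-82474 + 357911 - 1517341 + 18602\right)\right)\right) + 439468 = \left(162026 + \frac{1}{6} \cdot \frac{1}{71} \left(-3288 + 71 \left(-1223302\right)\right)\right) + 439468 = \left(162026 + \frac{1}{6} \cdot \frac{1}{71} \left(-3288 - 86854442\right)\right) + 439468 = \left(162026 + \frac{1}{6} \cdot \frac{1}{71} \left(-86857730\right)\right) + 439468 = \left(162026 - \frac{43428865}{213}\right) + 439468 = - \frac{8917327}{213} + 439468 = \frac{84689357}{213}$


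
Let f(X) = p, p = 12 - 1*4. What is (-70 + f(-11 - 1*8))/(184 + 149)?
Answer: -62/333 ≈ -0.18619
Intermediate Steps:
p = 8 (p = 12 - 4 = 8)
f(X) = 8
(-70 + f(-11 - 1*8))/(184 + 149) = (-70 + 8)/(184 + 149) = -62/333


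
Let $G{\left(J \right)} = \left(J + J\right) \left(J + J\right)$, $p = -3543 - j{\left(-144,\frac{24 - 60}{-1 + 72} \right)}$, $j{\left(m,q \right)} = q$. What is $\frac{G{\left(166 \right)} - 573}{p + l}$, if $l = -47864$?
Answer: $- \frac{7785221}{3649861} \approx -2.133$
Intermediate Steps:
$p = - \frac{251517}{71}$ ($p = -3543 - \frac{24 - 60}{-1 + 72} = -3543 - - \frac{36}{71} = -3543 + \frac{36}{71} = - \frac{251517}{71} \approx -3542.5$)
$G{\left(J \right)} = 4 J^{2}$ ($G{\left(J \right)} = 2 J 2 J = 4 J^{2}$)
$\frac{G{\left(166 \right)} - 573}{p + l} = \frac{4 \cdot 166^{2} - 573}{- \frac{251517}{71} - 47864} = \frac{4 \cdot 27556 - 573}{- \frac{3649861}{71}} = \left(110224 - 573\right) \left(- \frac{71}{3649861}\right) = 109651 \left(- \frac{71}{3649861}\right) = - \frac{7785221}{3649861}$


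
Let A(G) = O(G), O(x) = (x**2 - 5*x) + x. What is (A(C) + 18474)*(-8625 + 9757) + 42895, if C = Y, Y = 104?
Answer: 32728263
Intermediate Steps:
O(x) = x**2 - 4*x
C = 104
A(G) = G*(-4 + G)
(A(C) + 18474)*(-8625 + 9757) + 42895 = (104*(-4 + 104) + 18474)*(-8625 + 9757) + 42895 = (104*100 + 18474)*1132 + 42895 = (10400 + 18474)*1132 + 42895 = 28874*1132 + 42895 = 32685368 + 42895 = 32728263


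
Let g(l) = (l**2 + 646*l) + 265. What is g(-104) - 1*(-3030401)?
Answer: 2974298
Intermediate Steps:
g(l) = 265 + l**2 + 646*l
g(-104) - 1*(-3030401) = (265 + (-104)**2 + 646*(-104)) - 1*(-3030401) = (265 + 10816 - 67184) + 3030401 = -56103 + 3030401 = 2974298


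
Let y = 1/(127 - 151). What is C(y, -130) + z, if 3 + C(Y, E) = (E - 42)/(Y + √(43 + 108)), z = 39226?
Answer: 3411416297/86975 - 99072*√151/86975 ≈ 39209.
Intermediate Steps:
y = -1/24 (y = 1/(-24) = -1/24 ≈ -0.041667)
C(Y, E) = -3 + (-42 + E)/(Y + √151) (C(Y, E) = -3 + (E - 42)/(Y + √(43 + 108)) = -3 + (-42 + E)/(Y + √151))
C(y, -130) + z = (-42 - 130 - 3*(-1/24) - 3*√151)/(-1/24 + √151) + 39226 = (-42 - 130 + ⅛ - 3*√151)/(-1/24 + √151) + 39226 = (-1375/8 - 3*√151)/(-1/24 + √151) + 39226 = 39226 + (-1375/8 - 3*√151)/(-1/24 + √151)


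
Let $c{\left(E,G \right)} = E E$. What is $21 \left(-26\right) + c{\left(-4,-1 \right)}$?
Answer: $-530$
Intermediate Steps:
$c{\left(E,G \right)} = E^{2}$
$21 \left(-26\right) + c{\left(-4,-1 \right)} = 21 \left(-26\right) + \left(-4\right)^{2} = -546 + 16 = -530$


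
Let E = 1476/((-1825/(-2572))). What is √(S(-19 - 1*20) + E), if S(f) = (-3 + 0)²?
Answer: 3*√30925209/365 ≈ 45.707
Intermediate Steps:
E = 3796272/1825 (E = 1476/((-1825*(-1/2572))) = 1476/(1825/2572) = 1476*(2572/1825) = 3796272/1825 ≈ 2080.1)
S(f) = 9 (S(f) = (-3)² = 9)
√(S(-19 - 1*20) + E) = √(9 + 3796272/1825) = √(3812697/1825) = 3*√30925209/365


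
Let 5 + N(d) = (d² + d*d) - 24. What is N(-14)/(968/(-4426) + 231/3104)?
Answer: -226682016/90103 ≈ -2515.8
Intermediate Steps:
N(d) = -29 + 2*d² (N(d) = -5 + ((d² + d*d) - 24) = -5 + ((d² + d²) - 24) = -5 + (2*d² - 24) = -5 + (-24 + 2*d²) = -29 + 2*d²)
N(-14)/(968/(-4426) + 231/3104) = (-29 + 2*(-14)²)/(968/(-4426) + 231/3104) = (-29 + 2*196)/(968*(-1/4426) + 231*(1/3104)) = (-29 + 392)/(-484/2213 + 231/3104) = 363/(-991133/6869152) = 363*(-6869152/991133) = -226682016/90103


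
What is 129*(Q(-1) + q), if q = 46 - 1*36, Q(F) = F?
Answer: 1161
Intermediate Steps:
q = 10 (q = 46 - 36 = 10)
129*(Q(-1) + q) = 129*(-1 + 10) = 129*9 = 1161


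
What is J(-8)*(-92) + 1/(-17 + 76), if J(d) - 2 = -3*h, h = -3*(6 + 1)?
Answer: -352819/59 ≈ -5980.0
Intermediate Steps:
h = -21 (h = -3*7 = -21)
J(d) = 65 (J(d) = 2 - 3*(-21) = 2 + 63 = 65)
J(-8)*(-92) + 1/(-17 + 76) = 65*(-92) + 1/(-17 + 76) = -5980 + 1/59 = -352819/59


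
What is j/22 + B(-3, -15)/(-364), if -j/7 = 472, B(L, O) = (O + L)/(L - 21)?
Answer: -2405345/16016 ≈ -150.18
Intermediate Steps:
B(L, O) = (L + O)/(-21 + L)
j = -3304 (j = -7*472 = -3304)
j/22 + B(-3, -15)/(-364) = -3304/22 + ((-3 - 15)/(-21 - 3))/(-364) = -3304*1/22 + (-18/(-24))*(-1/364) = -1652/11 - 1/24*(-18)*(-1/364) = -1652/11 + (¾)*(-1/364) = -1652/11 - 3/1456 = -2405345/16016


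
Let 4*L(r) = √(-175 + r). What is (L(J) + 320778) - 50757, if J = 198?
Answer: 270021 + √23/4 ≈ 2.7002e+5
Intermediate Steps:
L(r) = √(-175 + r)/4
(L(J) + 320778) - 50757 = (√(-175 + 198)/4 + 320778) - 50757 = (√23/4 + 320778) - 50757 = (320778 + √23/4) - 50757 = 270021 + √23/4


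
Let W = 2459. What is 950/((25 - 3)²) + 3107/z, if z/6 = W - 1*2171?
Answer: 786347/209088 ≈ 3.7608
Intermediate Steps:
z = 1728 (z = 6*(2459 - 1*2171) = 6*(2459 - 2171) = 6*288 = 1728)
950/((25 - 3)²) + 3107/z = 950/((25 - 3)²) + 3107/1728 = 950/(22²) + 3107*(1/1728) = 950/484 + 3107/1728 = 950*(1/484) + 3107/1728 = 475/242 + 3107/1728 = 786347/209088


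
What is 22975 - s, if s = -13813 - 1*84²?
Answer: 43844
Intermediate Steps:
s = -20869 (s = -13813 - 1*7056 = -13813 - 7056 = -20869)
22975 - s = 22975 - 1*(-20869) = 22975 + 20869 = 43844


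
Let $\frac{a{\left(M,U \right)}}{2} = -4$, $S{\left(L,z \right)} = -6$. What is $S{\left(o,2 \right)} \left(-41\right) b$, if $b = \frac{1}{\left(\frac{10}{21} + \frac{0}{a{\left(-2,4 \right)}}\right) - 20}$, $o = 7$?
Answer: $- \frac{63}{5} \approx -12.6$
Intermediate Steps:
$a{\left(M,U \right)} = -8$ ($a{\left(M,U \right)} = 2 \left(-4\right) = -8$)
$b = - \frac{21}{410}$ ($b = \frac{1}{\left(\frac{10}{21} + \frac{0}{-8}\right) - 20} = \frac{1}{\left(10 \cdot \frac{1}{21} + 0 \left(- \frac{1}{8}\right)\right) - 20} = \frac{1}{\left(\frac{10}{21} + 0\right) - 20} = \frac{1}{\frac{10}{21} - 20} = \frac{1}{- \frac{410}{21}} = - \frac{21}{410} \approx -0.05122$)
$S{\left(o,2 \right)} \left(-41\right) b = \left(-6\right) \left(-41\right) \left(- \frac{21}{410}\right) = 246 \left(- \frac{21}{410}\right) = - \frac{63}{5}$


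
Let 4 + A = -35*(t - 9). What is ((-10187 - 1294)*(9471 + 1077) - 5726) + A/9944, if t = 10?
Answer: -1204291130455/9944 ≈ -1.2111e+8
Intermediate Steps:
A = -39 (A = -4 - 35*(10 - 9) = -4 - 35*1 = -4 - 35 = -39)
((-10187 - 1294)*(9471 + 1077) - 5726) + A/9944 = ((-10187 - 1294)*(9471 + 1077) - 5726) - 39/9944 = (-11481*10548 - 5726) - 39*1/9944 = (-121101588 - 5726) - 39/9944 = -121107314 - 39/9944 = -1204291130455/9944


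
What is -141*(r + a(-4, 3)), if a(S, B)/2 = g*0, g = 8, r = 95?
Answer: -13395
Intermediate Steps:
a(S, B) = 0 (a(S, B) = 2*(8*0) = 2*0 = 0)
-141*(r + a(-4, 3)) = -141*(95 + 0) = -141*95 = -13395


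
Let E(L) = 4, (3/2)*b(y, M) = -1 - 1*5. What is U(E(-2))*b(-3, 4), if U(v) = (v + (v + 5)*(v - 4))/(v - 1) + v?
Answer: -64/3 ≈ -21.333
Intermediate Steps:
b(y, M) = -4 (b(y, M) = 2*(-1 - 1*5)/3 = 2*(-1 - 5)/3 = (⅔)*(-6) = -4)
U(v) = v + (v + (-4 + v)*(5 + v))/(-1 + v) (U(v) = (v + (5 + v)*(-4 + v))/(-1 + v) + v = (v + (-4 + v)*(5 + v))/(-1 + v) + v = v + (v + (-4 + v)*(5 + v))/(-1 + v))
U(E(-2))*b(-3, 4) = ((-20 + 4 + 2*4²)/(-1 + 4))*(-4) = ((-20 + 4 + 2*16)/3)*(-4) = ((-20 + 4 + 32)/3)*(-4) = ((⅓)*16)*(-4) = (16/3)*(-4) = -64/3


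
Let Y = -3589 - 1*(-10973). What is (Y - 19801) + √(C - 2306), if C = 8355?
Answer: -12417 + √6049 ≈ -12339.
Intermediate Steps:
Y = 7384 (Y = -3589 + 10973 = 7384)
(Y - 19801) + √(C - 2306) = (7384 - 19801) + √(8355 - 2306) = -12417 + √6049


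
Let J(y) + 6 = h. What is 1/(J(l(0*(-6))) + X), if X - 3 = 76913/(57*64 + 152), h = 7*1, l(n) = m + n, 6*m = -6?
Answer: 3800/92113 ≈ 0.041254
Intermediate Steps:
m = -1 (m = (1/6)*(-6) = -1)
l(n) = -1 + n
h = 7
X = 88313/3800 (X = 3 + 76913/(57*64 + 152) = 3 + 76913/(3648 + 152) = 3 + 76913/3800 = 88313/3800 ≈ 23.240)
J(y) = 1 (J(y) = -6 + 7 = 1)
1/(J(l(0*(-6))) + X) = 1/(1 + 88313/3800) = 1/(92113/3800) = 3800/92113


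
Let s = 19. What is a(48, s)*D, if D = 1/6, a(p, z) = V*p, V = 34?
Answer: 272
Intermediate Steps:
a(p, z) = 34*p
D = ⅙ ≈ 0.16667
a(48, s)*D = (34*48)*(⅙) = 1632*(⅙) = 272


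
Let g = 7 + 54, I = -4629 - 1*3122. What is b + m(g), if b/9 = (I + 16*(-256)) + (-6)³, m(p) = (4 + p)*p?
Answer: -104602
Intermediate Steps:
I = -7751 (I = -4629 - 3122 = -7751)
g = 61
m(p) = p*(4 + p)
b = -108567 (b = 9*((-7751 + 16*(-256)) + (-6)³) = 9*((-7751 - 4096) - 216) = 9*(-11847 - 216) = 9*(-12063) = -108567)
b + m(g) = -108567 + 61*(4 + 61) = -108567 + 61*65 = -108567 + 3965 = -104602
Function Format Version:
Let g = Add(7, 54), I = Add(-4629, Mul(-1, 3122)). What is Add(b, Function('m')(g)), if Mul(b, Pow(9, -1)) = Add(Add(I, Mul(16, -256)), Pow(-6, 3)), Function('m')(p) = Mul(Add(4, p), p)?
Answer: -104602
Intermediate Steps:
I = -7751 (I = Add(-4629, -3122) = -7751)
g = 61
Function('m')(p) = Mul(p, Add(4, p))
b = -108567 (b = Mul(9, Add(Add(-7751, Mul(16, -256)), Pow(-6, 3))) = Mul(9, Add(Add(-7751, -4096), -216)) = Mul(9, Add(-11847, -216)) = Mul(9, -12063) = -108567)
Add(b, Function('m')(g)) = Add(-108567, Mul(61, Add(4, 61))) = Add(-108567, Mul(61, 65)) = Add(-108567, 3965) = -104602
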